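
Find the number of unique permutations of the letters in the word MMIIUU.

Letters (I:2, M:2, U:2). Total letters: 6.
Permutations = 6!/(2! x 2! x 2!).

Final answer: 90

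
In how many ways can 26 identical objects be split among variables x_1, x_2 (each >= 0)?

Stars and bars with 26 stars and 1 bars:
C(26+2-1, 2-1) = C(27,1).

Final answer: C(27,1) = 27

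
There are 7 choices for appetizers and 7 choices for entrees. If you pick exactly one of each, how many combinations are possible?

By the multiplication principle: 7 x 7.

Final answer: 49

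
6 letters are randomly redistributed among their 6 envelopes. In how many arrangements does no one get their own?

D(n) = (n-1)(D(n-1) + D(n-2)), D(0)=1, D(1)=0.
D(2) = 1 x (0 + 1) = 1
D(3) = 2 x (1 + 0) = 2
D(4) = 3 x (2 + 1) = 9
D(5) = 4 x (9 + 2) = 44
D(6) = 5 x (D(5) + D(4)) = 5 x (44 + 9)

Final answer: D(6) = 265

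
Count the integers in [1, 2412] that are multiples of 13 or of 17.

Multiples of 13: 185. Multiples of 17: 141. Of both (lcm=221): 10.
By inclusion-exclusion: 185 + 141 - 10.

Final answer: 316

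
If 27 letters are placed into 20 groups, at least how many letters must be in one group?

By the pigeonhole principle: ceiling(27/20).

Final answer: 2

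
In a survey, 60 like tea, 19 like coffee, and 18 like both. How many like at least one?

|A union B| = |A| + |B| - |A intersect B| = 60 + 19 - 18.

Final answer: 61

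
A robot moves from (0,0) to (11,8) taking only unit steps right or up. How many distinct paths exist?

Each path has 11 right steps and 8 up steps in some order (19 steps total).
Choose which 8 of the 19 steps are up: C(19,8).

Final answer: C(19,8) = 75582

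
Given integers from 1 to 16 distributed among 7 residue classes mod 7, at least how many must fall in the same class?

By pigeonhole with 16 objects and 7 categories: ceiling(16/7).

Final answer: 3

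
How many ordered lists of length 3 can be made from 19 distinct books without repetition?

P(19,3) = 19!/(19-3)! = 19!/16!.

Final answer: P(19,3) = 5814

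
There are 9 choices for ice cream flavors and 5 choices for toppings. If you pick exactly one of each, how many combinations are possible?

By the multiplication principle: 9 x 5.

Final answer: 45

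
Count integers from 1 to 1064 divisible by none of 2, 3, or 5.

|div by 2|=532, |div by 3|=354, |div by 5|=212.
|div by 2&3|=177, |div by 2&5|=106, |div by 3&5|=70, |div by all|=35.
By inclusion-exclusion, divisible by at least one: 532+354+212-177-106-70+35 = 780.
Not divisible by any: 1064 - 780.

Final answer: 284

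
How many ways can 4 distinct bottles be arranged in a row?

The number of ways to arrange 4 distinct objects is 4!.

Final answer: 4! = 24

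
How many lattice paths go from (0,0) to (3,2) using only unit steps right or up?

Each path has 3 right steps and 2 up steps in some order (5 steps total).
Choose which 2 of the 5 steps are up: C(5,2).

Final answer: C(5,2) = 10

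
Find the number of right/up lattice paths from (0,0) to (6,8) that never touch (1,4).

Total paths to (6,8): C(14,8) = 3003.
Paths through (1,4): C(5,4) x C(9,4) = 630.
Avoiding (1,4): 3003 - 630.

Final answer: 2373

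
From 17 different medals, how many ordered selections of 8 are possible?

P(17,8) = 17!/(17-8)! = 17!/9!.

Final answer: P(17,8) = 980179200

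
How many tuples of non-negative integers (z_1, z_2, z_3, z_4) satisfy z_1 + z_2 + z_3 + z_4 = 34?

Stars and bars with 34 stars and 3 bars:
C(34+4-1, 4-1) = C(37,3).

Final answer: C(37,3) = 7770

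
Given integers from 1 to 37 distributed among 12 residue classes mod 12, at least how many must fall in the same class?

By pigeonhole with 37 objects and 12 categories: ceiling(37/12).

Final answer: 4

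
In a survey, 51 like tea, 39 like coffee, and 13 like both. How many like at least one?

|A union B| = |A| + |B| - |A intersect B| = 51 + 39 - 13.

Final answer: 77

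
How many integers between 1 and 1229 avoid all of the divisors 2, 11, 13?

|div by 2|=614, |div by 11|=111, |div by 13|=94.
|div by 2&11|=55, |div by 2&13|=47, |div by 11&13|=8, |div by all|=4.
By inclusion-exclusion, divisible by at least one: 614+111+94-55-47-8+4 = 713.
Not divisible by any: 1229 - 713.

Final answer: 516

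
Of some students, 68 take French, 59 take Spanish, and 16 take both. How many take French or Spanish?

|A union B| = |A| + |B| - |A intersect B| = 68 + 59 - 16.

Final answer: 111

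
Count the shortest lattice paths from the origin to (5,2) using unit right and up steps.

Each path has 5 right steps and 2 up steps in some order (7 steps total).
Choose which 2 of the 7 steps are up: C(7,2).

Final answer: C(7,2) = 21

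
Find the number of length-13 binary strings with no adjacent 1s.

A valid string ends in 0 (append to any length-(n-1) valid string) or in 01 (append to any length-(n-2) valid string), so a(n) = a(n-1) + a(n-2) with a(1)=2, a(2)=3.
Building up term by term: a(1)=2, a(2)=3, a(3)=5, a(4)=8, a(5)=13, a(6)=21, a(7)=34, a(8)=55, a(9)=89, a(10)=144, a(11)=233, a(12)=377, a(13)=610.

Final answer: 610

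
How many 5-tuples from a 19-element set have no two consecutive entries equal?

First character: 19 choices. Each subsequent: 18 choices (must differ from the previous one).
Total: 19 x 18^4.

Final answer: 19 x 18^{4} = 1994544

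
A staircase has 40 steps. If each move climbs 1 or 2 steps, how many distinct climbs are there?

Let f(n) count the ways. The last step is size 1 or 2, so f(n) = f(n-1) + f(n-2) with f(1)=1, f(2)=2.
Building up term by term: f(1)=1, f(2)=2, f(3)=3, f(4)=5, f(5)=8, f(6)=13, f(7)=21, f(8)=34, f(9)=55, f(10)=89, f(11)=144, f(12)=233, f(13)=377, f(14)=610, f(15)=987, f(16)=1597, f(17)=2584, f(18)=4181, f(19)=6765, f(20)=10946, f(21)=17711, f(22)=28657, f(23)=46368, f(24)=75025, f(25)=121393, f(26)=196418, f(27)=317811, f(28)=514229, f(29)=832040, f(30)=1346269, f(31)=2178309, f(32)=3524578, f(33)=5702887, f(34)=9227465, f(35)=14930352, f(36)=24157817, f(37)=39088169, f(38)=63245986, f(39)=102334155, f(40)=165580141.

Final answer: 165580141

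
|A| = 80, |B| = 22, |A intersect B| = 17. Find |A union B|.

|A union B| = |A| + |B| - |A intersect B| = 80 + 22 - 17.

Final answer: 85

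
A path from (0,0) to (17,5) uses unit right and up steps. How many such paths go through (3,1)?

Paths (0,0)->(3,1): C(4,1) = 4.
Paths (3,1)->(17,5): C(18,4) = 3060.
By multiplication principle: 4 x 3060.

Final answer: 12240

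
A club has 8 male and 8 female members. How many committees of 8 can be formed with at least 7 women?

Sum over valid woman counts:
C(8,7)C(8,1) = 64
C(8,8)C(8,0) = 1
Total: 64 + 1.

Final answer: 65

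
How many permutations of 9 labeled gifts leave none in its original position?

Derangements satisfy D(n) = (n-1)(D(n-1) + D(n-2)), starting from D(0)=1, D(1)=0.
D(2) = 1 x (0 + 1) = 1
D(3) = 2 x (1 + 0) = 2
D(4) = 3 x (2 + 1) = 9
D(5) = 4 x (9 + 2) = 44
D(6) = 5 x (44 + 9) = 265
D(7) = 6 x (265 + 44) = 1854
D(8) = 7 x (1854 + 265) = 14833
D(9) = 8 x (D(8) + D(7)) = 8 x (14833 + 1854)

Final answer: D(9) = 133496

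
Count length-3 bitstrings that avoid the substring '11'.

Let a(n) count valid strings. If the last bit is 0 the prefix is any valid string of length n-1; if it is 1 the string must end in 01 with a valid prefix of length n-2. So a(n) = a(n-1) + a(n-2), a(1)=2, a(2)=3.
Computing successive values: a(1)=2, a(2)=3, a(3)=5.

Final answer: 5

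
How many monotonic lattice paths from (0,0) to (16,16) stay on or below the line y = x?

Total monotonic paths to (16,16): C(32,16) = 601080390.
Reflecting each bad path at its first crossing gives a bijection with paths to (15,17): C(32,17) = 565722720.
Valid Dyck paths: 601080390 - 565722720.
(Equivalently, C_{16} = C(32,16)/17 = 601080390/17.)

Final answer: C_{16} = 35357670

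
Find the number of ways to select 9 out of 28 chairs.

C(28,9) = 28!/(9! x 19!).

Final answer: \binom{28}{9} = 6906900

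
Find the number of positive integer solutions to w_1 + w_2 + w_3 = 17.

Substitute w'_i = w_i - 1 (so w'_i >= 0). Then sum w'_i = 17 - 3 = 14.
Stars and bars: C(14+3-1, 3-1) = C(16,2).

Final answer: C(16,2) = 120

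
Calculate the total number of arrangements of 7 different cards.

The number of ways to arrange 7 distinct objects is 7!.

Final answer: 7! = 5040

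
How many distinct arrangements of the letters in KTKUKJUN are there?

Letters (J:1, K:3, N:1, T:1, U:2). Total letters: 8.
Permutations = 8!/(3! x 2!).

Final answer: 3360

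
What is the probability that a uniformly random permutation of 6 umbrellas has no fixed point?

D(n) = (n-1)(D(n-1) + D(n-2)), D(0)=1, D(1)=0.
Building up: D(2)=1, D(3)=2, D(4)=9, D(5)=44, D(6)=265.
Total arrangements: 6! = 720.
Probability = D(6)/6! = 53/144.

Final answer: D(6)/6! = 265/720 = 0.368056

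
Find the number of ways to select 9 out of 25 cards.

C(25,9) = 25!/(9! x 16!).

Final answer: \binom{25}{9} = 2042975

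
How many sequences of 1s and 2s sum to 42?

Let f(n) be the number of climbs. Removing the last move (1 or 2 steps) gives f(n) = f(n-1) + f(n-2); base cases f(1)=1, f(2)=2.
Computing successive values: f(1)=1, f(2)=2, f(3)=3, f(4)=5, f(5)=8, f(6)=13, f(7)=21, f(8)=34, f(9)=55, f(10)=89, f(11)=144, f(12)=233, f(13)=377, f(14)=610, f(15)=987, f(16)=1597, f(17)=2584, f(18)=4181, f(19)=6765, f(20)=10946, f(21)=17711, f(22)=28657, f(23)=46368, f(24)=75025, f(25)=121393, f(26)=196418, f(27)=317811, f(28)=514229, f(29)=832040, f(30)=1346269, f(31)=2178309, f(32)=3524578, f(33)=5702887, f(34)=9227465, f(35)=14930352, f(36)=24157817, f(37)=39088169, f(38)=63245986, f(39)=102334155, f(40)=165580141, f(41)=267914296, f(42)=433494437.

Final answer: 433494437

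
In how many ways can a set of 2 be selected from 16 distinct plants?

C(16,2) = 16!/(2! x (16-2)!).

Final answer: C(16,2) = 120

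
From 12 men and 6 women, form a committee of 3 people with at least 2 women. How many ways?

Sum over valid woman counts:
C(6,2)C(12,1) = 180
C(6,3)C(12,0) = 20
Total: 180 + 20.

Final answer: 200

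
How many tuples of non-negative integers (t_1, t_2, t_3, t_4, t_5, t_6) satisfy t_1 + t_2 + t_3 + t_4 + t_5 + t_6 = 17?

Stars and bars with 17 stars and 5 bars:
C(17+6-1, 6-1) = C(22,5).

Final answer: C(22,5) = 26334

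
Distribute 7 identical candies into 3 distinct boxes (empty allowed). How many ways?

Stars and bars: C(n+k-1, k-1) = C(9,2).

Final answer: C(9,2) = 36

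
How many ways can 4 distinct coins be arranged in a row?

The number of ways to arrange 4 distinct objects is 4!.

Final answer: 4! = 24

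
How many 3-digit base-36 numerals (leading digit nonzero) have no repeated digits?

The leading digit has 35 choices (anything but zero); the next has 35 (anything but the first), then 34, and so on, one fewer each time.
Total: 35 x 35 x 34.

Final answer: 41650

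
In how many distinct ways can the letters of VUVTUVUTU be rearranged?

Letters (T:2, U:4, V:3). Total letters: 9.
Permutations = 9!/(4! x 3! x 2!).

Final answer: 1260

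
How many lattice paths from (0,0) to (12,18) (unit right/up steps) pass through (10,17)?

Paths (0,0)->(10,17): C(27,17) = 8436285.
Paths (10,17)->(12,18): C(3,1) = 3.
By multiplication principle: 8436285 x 3.

Final answer: 25308855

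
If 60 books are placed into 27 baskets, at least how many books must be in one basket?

By the pigeonhole principle: ceiling(60/27).

Final answer: 3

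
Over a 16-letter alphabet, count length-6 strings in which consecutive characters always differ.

First character: 16 choices. Each subsequent: 15 choices (must differ from the previous one).
Total: 16 x 15^5.

Final answer: 16 x 15^{5} = 12150000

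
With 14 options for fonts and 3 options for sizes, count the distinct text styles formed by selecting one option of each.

By the multiplication principle: 14 x 3.

Final answer: 42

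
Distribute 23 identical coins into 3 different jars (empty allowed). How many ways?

Stars and bars: C(n+k-1, k-1) = C(25,2).

Final answer: C(25,2) = 300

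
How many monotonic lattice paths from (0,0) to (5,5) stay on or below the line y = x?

Total monotonic paths to (5,5): C(10,5) = 252.
By the reflection principle, paths that go above the diagonal number C(10,6) = 210.
Valid Dyck paths: 252 - 210.
(This is the Catalan number C_{5}.)

Final answer: C_{5} = 42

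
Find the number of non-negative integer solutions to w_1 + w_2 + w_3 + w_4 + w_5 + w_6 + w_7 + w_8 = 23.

Stars and bars with 23 stars and 7 bars:
C(23+8-1, 8-1) = C(30,7).

Final answer: C(30,7) = 2035800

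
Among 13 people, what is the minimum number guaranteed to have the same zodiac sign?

There are 12 possible values for zodiac sign. With 13 people and 12 categories, by pigeonhole: ceiling(13/12).

Final answer: 2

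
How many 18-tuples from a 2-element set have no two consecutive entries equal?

First character: 2 choices. Each subsequent: 1 choices (must differ from the previous one).
Total: 2 x 1^17.

Final answer: 2 x 1^{17} = 2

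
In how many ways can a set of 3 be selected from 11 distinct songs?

C(11,3) = 11!/(3! x (11-3)!).

Final answer: C(11,3) = 165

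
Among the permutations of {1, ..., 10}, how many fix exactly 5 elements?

Choose which 5 elements are fixed: C(10,5) = 252.
Derange the remaining 5 using D(j) = (j-1)(D(j-1) + D(j-2)), D(0)=1, D(1)=0: D(2)=1, D(3)=2, D(4)=9, D(5)=44.
Total: 252 x 44.

Final answer: C(10,5) D(5) = 11088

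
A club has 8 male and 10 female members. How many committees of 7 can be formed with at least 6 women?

Sum over valid woman counts:
C(10,6)C(8,1) = 1680
C(10,7)C(8,0) = 120
Total: 1680 + 120.

Final answer: 1800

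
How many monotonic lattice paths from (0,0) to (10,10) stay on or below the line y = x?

Total monotonic paths to (10,10): C(20,10) = 184756.
A path is bad iff it touches y = x + 1; reflecting its initial segment maps bad paths bijectively onto all paths to (9,11), of which there are C(20,11) = 167960.
Valid Dyck paths: 184756 - 167960.
(Equivalently, C_{10} = C(20,10)/11 = 184756/11.)

Final answer: C_{10} = 16796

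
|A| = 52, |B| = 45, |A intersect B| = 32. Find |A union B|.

|A union B| = |A| + |B| - |A intersect B| = 52 + 45 - 32.

Final answer: 65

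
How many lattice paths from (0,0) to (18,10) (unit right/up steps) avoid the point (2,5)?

Total paths to (18,10): C(28,10) = 13123110.
Paths through (2,5): C(7,5) x C(21,5) = 427329.
Avoiding (2,5): 13123110 - 427329.

Final answer: 12695781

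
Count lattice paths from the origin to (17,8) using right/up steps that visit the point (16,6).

Paths (0,0)->(16,6): C(22,6) = 74613.
Paths (16,6)->(17,8): C(3,2) = 3.
By multiplication principle: 74613 x 3.

Final answer: 223839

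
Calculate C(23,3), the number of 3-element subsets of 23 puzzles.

C(23,3) = 23!/(3! x (23-3)!).

Final answer: C(23,3) = 1771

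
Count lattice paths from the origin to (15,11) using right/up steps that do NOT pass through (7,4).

Total paths to (15,11): C(26,11) = 7726160.
Paths through (7,4): C(11,4) x C(15,7) = 2123550.
Avoiding (7,4): 7726160 - 2123550.

Final answer: 5602610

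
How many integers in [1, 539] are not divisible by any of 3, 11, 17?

|div by 3|=179, |div by 11|=49, |div by 17|=31.
|div by 3&11|=16, |div by 3&17|=10, |div by 11&17|=2, |div by all|=0.
By inclusion-exclusion, divisible by at least one: 179+49+31-16-10-2+0 = 231.
Not divisible by any: 539 - 231.

Final answer: 308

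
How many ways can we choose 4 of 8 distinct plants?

C(8,4) = 8!/(4! x 4!).

Final answer: \binom{8}{4} = 70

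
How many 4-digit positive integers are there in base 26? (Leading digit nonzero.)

Leading digit: 25 options (nonzero). Other 3 digit(s): 26 options each.
Total: 25 x 26^3.

Final answer: 439400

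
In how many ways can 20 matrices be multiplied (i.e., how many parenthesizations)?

This is a standard Catalan-number count: the answer is C_n. Here n = 20 - 1 = 19.
C_n = C(2n,n)/(n+1), so C_{19} = C(38,19)/20 = 35345263800/20.

Final answer: C_{19} = 1767263190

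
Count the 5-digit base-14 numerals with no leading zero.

Leading digit: 13 options (nonzero). Other 4 digit(s): 14 options each.
Total: 13 x 14^4.

Final answer: 499408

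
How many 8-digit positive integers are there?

The leading digit cannot be 0 (9 options); the other 7 digits can be anything (10 options each).
Total: 9 x 10^7.

Final answer: 90000000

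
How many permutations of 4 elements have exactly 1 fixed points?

Choose which 1 elements are fixed: C(4,1) = 4.
Derange the remaining 3 using D(j) = (j-1)(D(j-1) + D(j-2)), D(0)=1, D(1)=0: D(2)=1, D(3)=2.
Total: 4 x 2.

Final answer: C(4,1) D(3) = 8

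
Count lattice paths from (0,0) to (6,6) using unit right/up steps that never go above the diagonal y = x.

Total monotonic paths to (6,6): C(12,6) = 924.
A path is bad iff it touches y = x + 1; reflecting its initial segment maps bad paths bijectively onto all paths to (5,7), of which there are C(12,7) = 792.
Valid Dyck paths: 924 - 792.
(Equivalently, C_{6} = C(12,6)/7 = 924/7.)

Final answer: C_{6} = 132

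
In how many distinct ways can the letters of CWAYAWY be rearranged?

Letters (A:2, C:1, W:2, Y:2). Total letters: 7.
Permutations = 7!/(2! x 2! x 2!).

Final answer: 630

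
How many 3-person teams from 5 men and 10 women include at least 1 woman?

Sum over valid woman counts:
C(10,1)C(5,2) = 100
C(10,2)C(5,1) = 225
C(10,3)C(5,0) = 120
Total: 100 + 225 + 120.

Final answer: 445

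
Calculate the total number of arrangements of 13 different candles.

The number of ways to arrange 13 distinct objects is 13!.

Final answer: 13! = 6227020800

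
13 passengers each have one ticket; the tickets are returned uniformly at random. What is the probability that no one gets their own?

D(n) = (n-1)(D(n-1) + D(n-2)), D(0)=1, D(1)=0.
Building up: D(2)=1, D(3)=2, D(4)=9, D(5)=44, D(6)=265, D(7)=1854, D(8)=14833, D(9)=133496, D(10)=1334961, D(11)=14684570, D(12)=176214841, D(13)=2290792932.
Total arrangements: 13! = 6227020800.
Probability = D(13)/13! = 63633137/172972800.

Final answer: D(13)/13! = 2290792932/6227020800 = 0.367879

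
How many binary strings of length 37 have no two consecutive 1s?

A valid string ends in 0 (append to any length-(n-1) valid string) or in 01 (append to any length-(n-2) valid string), so a(n) = a(n-1) + a(n-2) with a(1)=2, a(2)=3.
Building up term by term: a(1)=2, a(2)=3, a(3)=5, a(4)=8, a(5)=13, a(6)=21, a(7)=34, a(8)=55, a(9)=89, a(10)=144, a(11)=233, a(12)=377, a(13)=610, a(14)=987, a(15)=1597, a(16)=2584, a(17)=4181, a(18)=6765, a(19)=10946, a(20)=17711, a(21)=28657, a(22)=46368, a(23)=75025, a(24)=121393, a(25)=196418, a(26)=317811, a(27)=514229, a(28)=832040, a(29)=1346269, a(30)=2178309, a(31)=3524578, a(32)=5702887, a(33)=9227465, a(34)=14930352, a(35)=24157817, a(36)=39088169, a(37)=63245986.

Final answer: 63245986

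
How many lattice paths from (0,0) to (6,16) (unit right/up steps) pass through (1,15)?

Paths (0,0)->(1,15): C(16,15) = 16.
Paths (1,15)->(6,16): C(6,1) = 6.
By multiplication principle: 16 x 6.

Final answer: 96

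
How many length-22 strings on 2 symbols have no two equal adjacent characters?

First character: 2 choices. Each subsequent: 1 choices (must differ from the previous one).
Total: 2 x 1^21.

Final answer: 2 x 1^{21} = 2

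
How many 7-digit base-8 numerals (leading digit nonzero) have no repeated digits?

First digit: 7 (nonzero). Second: 7 (not first). Third: 6, etc.
Total: 7 x 7 x 6 x 5 x 4 x 3 x 2.

Final answer: 35280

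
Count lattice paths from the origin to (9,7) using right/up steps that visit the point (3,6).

Paths (0,0)->(3,6): C(9,6) = 84.
Paths (3,6)->(9,7): C(7,1) = 7.
By multiplication principle: 84 x 7.

Final answer: 588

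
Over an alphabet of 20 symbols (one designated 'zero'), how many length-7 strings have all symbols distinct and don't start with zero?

The leading digit has 19 choices (anything but zero); the next has 19 (anything but the first), then 18, and so on, one fewer each time.
Total: 19 x 19 x 18 x 17 x 16 x 15 x 14.

Final answer: 371165760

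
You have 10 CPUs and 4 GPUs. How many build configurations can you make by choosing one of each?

By the multiplication principle: 10 x 4.

Final answer: 40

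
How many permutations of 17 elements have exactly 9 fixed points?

Choose which 9 elements are fixed: C(17,9) = 24310.
Derange the remaining 8 using D(j) = (j-1)(D(j-1) + D(j-2)), D(0)=1, D(1)=0: D(2)=1, D(3)=2, D(4)=9, D(5)=44, D(6)=265, D(7)=1854, D(8)=14833.
Total: 24310 x 14833.

Final answer: C(17,9) D(8) = 360590230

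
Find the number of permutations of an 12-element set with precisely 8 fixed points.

Choose which 8 elements are fixed: C(12,8) = 495.
Derange the remaining 4 using D(j) = (j-1)(D(j-1) + D(j-2)), D(0)=1, D(1)=0: D(2)=1, D(3)=2, D(4)=9.
Total: 495 x 9.

Final answer: C(12,8) D(4) = 4455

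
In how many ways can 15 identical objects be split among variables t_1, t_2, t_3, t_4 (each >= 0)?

Stars and bars with 15 stars and 3 bars:
C(15+4-1, 4-1) = C(18,3).

Final answer: C(18,3) = 816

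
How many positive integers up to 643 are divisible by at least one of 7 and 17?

Multiples of 7: 91. Multiples of 17: 37. Of both (lcm=119): 5.
By inclusion-exclusion: 91 + 37 - 5.

Final answer: 123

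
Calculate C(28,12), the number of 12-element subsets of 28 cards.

C(28,12) = 28!/(12! x 16!).

Final answer: \binom{28}{12} = 30421755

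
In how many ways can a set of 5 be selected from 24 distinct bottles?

C(24,5) = 24!/(5! x (24-5)!).

Final answer: C(24,5) = 42504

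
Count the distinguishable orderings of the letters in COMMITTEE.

Letters (C:1, E:2, I:1, M:2, O:1, T:2). Total letters: 9.
Permutations = 9!/(2! x 2! x 2!).

Final answer: 45360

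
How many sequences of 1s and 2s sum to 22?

Let f(n) be the number of climbs. Removing the last move (1 or 2 steps) gives f(n) = f(n-1) + f(n-2); base cases f(1)=1, f(2)=2.
Computing successive values: f(1)=1, f(2)=2, f(3)=3, f(4)=5, f(5)=8, f(6)=13, f(7)=21, f(8)=34, f(9)=55, f(10)=89, f(11)=144, f(12)=233, f(13)=377, f(14)=610, f(15)=987, f(16)=1597, f(17)=2584, f(18)=4181, f(19)=6765, f(20)=10946, f(21)=17711, f(22)=28657.

Final answer: 28657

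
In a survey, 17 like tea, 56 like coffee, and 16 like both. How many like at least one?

|A union B| = |A| + |B| - |A intersect B| = 17 + 56 - 16.

Final answer: 57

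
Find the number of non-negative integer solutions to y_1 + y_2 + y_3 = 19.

Stars and bars with 19 stars and 2 bars:
C(19+3-1, 3-1) = C(21,2).

Final answer: C(21,2) = 210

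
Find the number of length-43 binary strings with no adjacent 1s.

Classify by the final bit: ...0 gives a(n-1) strings, ...01 gives a(n-2) strings. Thus a(n) = a(n-1) + a(n-2) with a(1)=2, a(2)=3.
Iterating the recurrence: a(1)=2, a(2)=3, a(3)=5, a(4)=8, a(5)=13, a(6)=21, a(7)=34, a(8)=55, a(9)=89, a(10)=144, a(11)=233, a(12)=377, a(13)=610, a(14)=987, a(15)=1597, a(16)=2584, a(17)=4181, a(18)=6765, a(19)=10946, a(20)=17711, a(21)=28657, a(22)=46368, a(23)=75025, a(24)=121393, a(25)=196418, a(26)=317811, a(27)=514229, a(28)=832040, a(29)=1346269, a(30)=2178309, a(31)=3524578, a(32)=5702887, a(33)=9227465, a(34)=14930352, a(35)=24157817, a(36)=39088169, a(37)=63245986, a(38)=102334155, a(39)=165580141, a(40)=267914296, a(41)=433494437, a(42)=701408733, a(43)=1134903170.

Final answer: 1134903170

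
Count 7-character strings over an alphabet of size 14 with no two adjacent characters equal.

Let g(n) count such strings. g(1) = 14, and each valid string of length n-1 extends in 13 ways (any symbol but the last), so g(n) = 13 g(n-1).
Total: g(7) = 14 x 13^6.

Final answer: 14 x 13^{6} = 67575326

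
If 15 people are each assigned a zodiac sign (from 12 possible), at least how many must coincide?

There are 12 possible values for zodiac sign. With 15 people and 12 categories, by pigeonhole: ceiling(15/12).

Final answer: 2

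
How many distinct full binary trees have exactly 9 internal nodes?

The structures are counted by the Catalan number C_n. Here n = 9.
Using C_0 = 1 and C_(k+1) = C_k x 2(2k+1)/(k+2), build up term by term: C_1=1, C_2=2, C_3=5, C_4=14, C_5=42, C_6=132, C_7=429, C_8=1430, C_9=4862.

Final answer: C_{9} = 4862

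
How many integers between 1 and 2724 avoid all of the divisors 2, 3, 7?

|div by 2|=1362, |div by 3|=908, |div by 7|=389.
|div by 2&3|=454, |div by 2&7|=194, |div by 3&7|=129, |div by all|=64.
By inclusion-exclusion, divisible by at least one: 1362+908+389-454-194-129+64 = 1946.
Not divisible by any: 2724 - 1946.

Final answer: 778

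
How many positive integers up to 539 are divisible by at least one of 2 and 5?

Multiples of 2: 269. Multiples of 5: 107. Of both (lcm=10): 53.
By inclusion-exclusion: 269 + 107 - 53.

Final answer: 323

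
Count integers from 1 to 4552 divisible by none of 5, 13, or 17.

|div by 5|=910, |div by 13|=350, |div by 17|=267.
|div by 5&13|=70, |div by 5&17|=53, |div by 13&17|=20, |div by all|=4.
By inclusion-exclusion, divisible by at least one: 910+350+267-70-53-20+4 = 1388.
Not divisible by any: 4552 - 1388.

Final answer: 3164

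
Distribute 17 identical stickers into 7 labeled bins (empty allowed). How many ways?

Stars and bars: C(n+k-1, k-1) = C(23,6).

Final answer: C(23,6) = 100947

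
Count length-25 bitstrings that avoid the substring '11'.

A valid string ends in 0 (append to any length-(n-1) valid string) or in 01 (append to any length-(n-2) valid string), so a(n) = a(n-1) + a(n-2) with a(1)=2, a(2)=3.
Computing successive values: a(1)=2, a(2)=3, a(3)=5, a(4)=8, a(5)=13, a(6)=21, a(7)=34, a(8)=55, a(9)=89, a(10)=144, a(11)=233, a(12)=377, a(13)=610, a(14)=987, a(15)=1597, a(16)=2584, a(17)=4181, a(18)=6765, a(19)=10946, a(20)=17711, a(21)=28657, a(22)=46368, a(23)=75025, a(24)=121393, a(25)=196418.

Final answer: 196418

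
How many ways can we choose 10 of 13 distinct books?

C(13,10) = 13!/(10! x 3!).

Final answer: \binom{13}{10} = 286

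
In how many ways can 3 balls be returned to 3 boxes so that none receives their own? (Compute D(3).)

Derangements satisfy D(n) = (n-1)(D(n-1) + D(n-2)), starting from D(0)=1, D(1)=0.
D(2) = 1 x (0 + 1) = 1
D(3) = 2 x (D(2) + D(1)) = 2 x (1 + 0)

Final answer: D(3) = 2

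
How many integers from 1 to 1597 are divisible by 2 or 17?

Multiples of 2: 798. Multiples of 17: 93. Of both (lcm=34): 46.
By inclusion-exclusion: 798 + 93 - 46.

Final answer: 845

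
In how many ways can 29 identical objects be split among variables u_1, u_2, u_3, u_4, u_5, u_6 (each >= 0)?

Stars and bars with 29 stars and 5 bars:
C(29+6-1, 6-1) = C(34,5).

Final answer: C(34,5) = 278256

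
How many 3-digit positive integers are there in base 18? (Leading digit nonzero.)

These are the integers in [18^2, 18^3), so the count is 18^3 - 18^2 = 17 x 18^2.

Final answer: 5508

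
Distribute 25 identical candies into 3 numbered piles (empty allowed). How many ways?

Stars and bars: C(n+k-1, k-1) = C(27,2).

Final answer: C(27,2) = 351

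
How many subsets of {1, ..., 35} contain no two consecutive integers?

Let a(n) count such subsets of {1, ..., n}. Either n is excluded (a(n-1) ways) or n is included, forcing n-1 out (a(n-2) ways), so a(n) = a(n-1) + a(n-2) with a(1)=2, a(2)=3.
Computing successive values: a(1)=2, a(2)=3, a(3)=5, a(4)=8, a(5)=13, a(6)=21, a(7)=34, a(8)=55, a(9)=89, a(10)=144, a(11)=233, a(12)=377, a(13)=610, a(14)=987, a(15)=1597, a(16)=2584, a(17)=4181, a(18)=6765, a(19)=10946, a(20)=17711, a(21)=28657, a(22)=46368, a(23)=75025, a(24)=121393, a(25)=196418, a(26)=317811, a(27)=514229, a(28)=832040, a(29)=1346269, a(30)=2178309, a(31)=3524578, a(32)=5702887, a(33)=9227465, a(34)=14930352, a(35)=24157817.

Final answer: 24157817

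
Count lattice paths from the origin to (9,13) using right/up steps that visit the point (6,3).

Paths (0,0)->(6,3): C(9,3) = 84.
Paths (6,3)->(9,13): C(13,10) = 286.
By multiplication principle: 84 x 286.

Final answer: 24024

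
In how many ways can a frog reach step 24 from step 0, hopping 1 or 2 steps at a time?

Let f(n) count the ways. The last step is size 1 or 2, so f(n) = f(n-1) + f(n-2) with f(1)=1, f(2)=2.
Computing successive values: f(1)=1, f(2)=2, f(3)=3, f(4)=5, f(5)=8, f(6)=13, f(7)=21, f(8)=34, f(9)=55, f(10)=89, f(11)=144, f(12)=233, f(13)=377, f(14)=610, f(15)=987, f(16)=1597, f(17)=2584, f(18)=4181, f(19)=6765, f(20)=10946, f(21)=17711, f(22)=28657, f(23)=46368, f(24)=75025.

Final answer: 75025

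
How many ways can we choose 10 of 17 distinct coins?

C(17,10) = 17!/(10! x 7!).

Final answer: \binom{17}{10} = 19448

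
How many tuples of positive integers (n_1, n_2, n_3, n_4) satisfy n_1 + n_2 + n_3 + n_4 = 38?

Substitute n'_i = n_i - 1 (so n'_i >= 0). Then sum n'_i = 38 - 4 = 34.
Stars and bars: C(34+4-1, 4-1) = C(37,3).

Final answer: C(37,3) = 7770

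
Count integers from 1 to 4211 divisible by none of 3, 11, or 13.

|div by 3|=1403, |div by 11|=382, |div by 13|=323.
|div by 3&11|=127, |div by 3&13|=107, |div by 11&13|=29, |div by all|=9.
By inclusion-exclusion, divisible by at least one: 1403+382+323-127-107-29+9 = 1854.
Not divisible by any: 4211 - 1854.

Final answer: 2357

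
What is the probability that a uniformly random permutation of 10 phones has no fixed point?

Use the recurrence D(n) = (n-1)(D(n-1) + D(n-2)) with D(0)=1, D(1)=0.
Building up: D(2)=1, D(3)=2, D(4)=9, D(5)=44, D(6)=265, D(7)=1854, D(8)=14833, D(9)=133496, D(10)=1334961.
Total arrangements: 10! = 3628800.
Probability = D(10)/10! = 16481/44800.

Final answer: D(10)/10! = 1334961/3628800 = 0.367879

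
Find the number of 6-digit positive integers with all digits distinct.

First digit: 9 (not 0). Second: 9 (not first). Third: 8, etc.
Total: 9 x 9 x 8 x 7 x 6 x 5.

Final answer: 136080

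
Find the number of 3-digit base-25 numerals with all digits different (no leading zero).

The leading digit has 24 choices (anything but zero); the next has 24 (anything but the first), then 23, and so on, one fewer each time.
Total: 24 x 24 x 23.

Final answer: 13248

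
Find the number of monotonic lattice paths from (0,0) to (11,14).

Each path has 11 right steps and 14 up steps in some order (25 steps total).
Choose which 14 of the 25 steps are up: C(25,14).

Final answer: C(25,14) = 4457400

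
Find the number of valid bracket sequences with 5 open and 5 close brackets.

The structures are counted by the Catalan number C_n. Here n = 5 (pairs).
Using C_0 = 1 and C_(k+1) = C_k x 2(2k+1)/(k+2), build up term by term: C_1=1, C_2=2, C_3=5, C_4=14, C_5=42.

Final answer: C_{5} = 42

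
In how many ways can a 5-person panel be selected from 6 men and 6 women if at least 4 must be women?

Sum over valid woman counts:
C(6,4)C(6,1) = 90
C(6,5)C(6,0) = 6
Total: 90 + 6.

Final answer: 96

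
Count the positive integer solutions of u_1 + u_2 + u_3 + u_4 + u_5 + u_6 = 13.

Substitute u'_i = u_i - 1 (so u'_i >= 0). Then sum u'_i = 13 - 6 = 7.
Stars and bars: C(7+6-1, 6-1) = C(12,5).

Final answer: C(12,5) = 792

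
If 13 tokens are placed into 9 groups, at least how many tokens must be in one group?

By the pigeonhole principle: ceiling(13/9).

Final answer: 2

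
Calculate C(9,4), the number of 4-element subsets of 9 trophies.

C(9,4) = 9!/(4! x 5!).

Final answer: \binom{9}{4} = 126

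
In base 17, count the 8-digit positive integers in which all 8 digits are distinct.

First digit: 16 (nonzero). Second: 16 (not first). Third: 15, etc.
Total: 16 x 16 x 15 x 14 x 13 x 12 x 11 x 10.

Final answer: 922521600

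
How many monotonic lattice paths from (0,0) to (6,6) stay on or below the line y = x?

Total monotonic paths to (6,6): C(12,6) = 924.
Paths that cross above y=x (reflection bijection): C(12,7) = 792.
Valid Dyck paths: 924 - 792.
(Equivalently, C_{6} = C(12,6)/7 = 924/7.)

Final answer: C_{6} = 132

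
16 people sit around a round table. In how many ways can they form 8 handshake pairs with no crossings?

This is counted by the nth Catalan number C_n. Here n = 16/2 = 8.
Using C_0 = 1 and C_(k+1) = C_k x 2(2k+1)/(k+2), build up term by term: C_1=1, C_2=2, C_3=5, C_4=14, C_5=42, C_6=132, C_7=429, C_8=1430.

Final answer: C_{8} = 1430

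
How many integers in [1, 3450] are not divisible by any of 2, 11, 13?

|div by 2|=1725, |div by 11|=313, |div by 13|=265.
|div by 2&11|=156, |div by 2&13|=132, |div by 11&13|=24, |div by all|=12.
By inclusion-exclusion, divisible by at least one: 1725+313+265-156-132-24+12 = 2003.
Not divisible by any: 3450 - 2003.

Final answer: 1447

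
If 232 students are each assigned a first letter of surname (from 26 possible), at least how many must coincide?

There are 26 possible values for first letter of surname. With 232 students and 26 categories, by pigeonhole: ceiling(232/26).

Final answer: 9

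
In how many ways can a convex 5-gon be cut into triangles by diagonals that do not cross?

The structures are counted by the Catalan number C_n. Here n = 5 - 2 = 3.
C_n = (2n)!/(n!(n+1)!), so C_{3} = 6!/(3! x 4!) = C(6,3)/4 = 20/4.

Final answer: C_{3} = 5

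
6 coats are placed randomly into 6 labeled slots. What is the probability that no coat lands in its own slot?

Derangements satisfy D(n) = (n-1)(D(n-1) + D(n-2)), starting from D(0)=1, D(1)=0.
Building up: D(2)=1, D(3)=2, D(4)=9, D(5)=44, D(6)=265.
Total arrangements: 6! = 720.
Probability = D(6)/6! = 53/144.

Final answer: D(6)/6! = 265/720 = 0.368056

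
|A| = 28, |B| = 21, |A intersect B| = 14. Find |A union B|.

|A union B| = |A| + |B| - |A intersect B| = 28 + 21 - 14.

Final answer: 35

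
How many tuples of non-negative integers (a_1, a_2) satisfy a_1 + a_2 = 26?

Stars and bars with 26 stars and 1 bars:
C(26+2-1, 2-1) = C(27,1).

Final answer: C(27,1) = 27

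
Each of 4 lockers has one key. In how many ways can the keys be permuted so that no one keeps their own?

Derangements satisfy D(n) = (n-1)(D(n-1) + D(n-2)), starting from D(0)=1, D(1)=0.
D(2) = 1 x (0 + 1) = 1
D(3) = 2 x (1 + 0) = 2
D(4) = 3 x (D(3) + D(2)) = 3 x (2 + 1)

Final answer: D(4) = 9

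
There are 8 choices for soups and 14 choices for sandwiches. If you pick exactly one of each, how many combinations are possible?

By the multiplication principle: 8 x 14.

Final answer: 112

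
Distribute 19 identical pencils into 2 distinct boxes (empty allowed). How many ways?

Stars and bars: C(n+k-1, k-1) = C(20,1).

Final answer: C(20,1) = 20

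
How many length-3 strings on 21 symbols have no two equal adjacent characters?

Let g(n) count such strings. g(1) = 21, and each valid string of length n-1 extends in 20 ways (any symbol but the last), so g(n) = 20 g(n-1).
Total: g(3) = 21 x 20^2.

Final answer: 21 x 20^{2} = 8400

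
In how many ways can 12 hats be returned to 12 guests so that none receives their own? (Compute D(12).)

Derangements satisfy D(n) = (n-1)(D(n-1) + D(n-2)), starting from D(0)=1, D(1)=0.
D(2) = 1 x (0 + 1) = 1
D(3) = 2 x (1 + 0) = 2
D(4) = 3 x (2 + 1) = 9
D(5) = 4 x (9 + 2) = 44
D(6) = 5 x (44 + 9) = 265
D(7) = 6 x (265 + 44) = 1854
D(8) = 7 x (1854 + 265) = 14833
D(9) = 8 x (14833 + 1854) = 133496
D(10) = 9 x (133496 + 14833) = 1334961
D(11) = 10 x (1334961 + 133496) = 14684570
D(12) = 11 x (D(11) + D(10)) = 11 x (14684570 + 1334961)

Final answer: D(12) = 176214841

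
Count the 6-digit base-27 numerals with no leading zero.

These are the integers in [27^5, 27^6), so the count is 27^6 - 27^5 = 26 x 27^5.

Final answer: 373071582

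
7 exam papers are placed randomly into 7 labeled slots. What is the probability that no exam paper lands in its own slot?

Use the recurrence D(n) = (n-1)(D(n-1) + D(n-2)) with D(0)=1, D(1)=0.
Building up: D(2)=1, D(3)=2, D(4)=9, D(5)=44, D(6)=265, D(7)=1854.
Total arrangements: 7! = 5040.
Probability = D(7)/7! = 103/280.

Final answer: D(7)/7! = 1854/5040 = 0.367857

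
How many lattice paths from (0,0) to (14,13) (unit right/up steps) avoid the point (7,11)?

Total paths to (14,13): C(27,13) = 20058300.
Paths through (7,11): C(18,11) x C(9,2) = 1145664.
Avoiding (7,11): 20058300 - 1145664.

Final answer: 18912636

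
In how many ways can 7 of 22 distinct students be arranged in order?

P(22,7) = 22!/(22-7)! = 22!/15!.

Final answer: P(22,7) = 859541760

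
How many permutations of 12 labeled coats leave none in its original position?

Use the recurrence D(n) = (n-1)(D(n-1) + D(n-2)) with D(0)=1, D(1)=0.
D(2) = 1 x (0 + 1) = 1
D(3) = 2 x (1 + 0) = 2
D(4) = 3 x (2 + 1) = 9
D(5) = 4 x (9 + 2) = 44
D(6) = 5 x (44 + 9) = 265
D(7) = 6 x (265 + 44) = 1854
D(8) = 7 x (1854 + 265) = 14833
D(9) = 8 x (14833 + 1854) = 133496
D(10) = 9 x (133496 + 14833) = 1334961
D(11) = 10 x (1334961 + 133496) = 14684570
D(12) = 11 x (D(11) + D(10)) = 11 x (14684570 + 1334961)

Final answer: D(12) = 176214841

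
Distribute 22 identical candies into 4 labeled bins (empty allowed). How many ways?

Stars and bars: C(n+k-1, k-1) = C(25,3).

Final answer: C(25,3) = 2300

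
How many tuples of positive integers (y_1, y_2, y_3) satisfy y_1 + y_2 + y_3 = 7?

Substitute y'_i = y_i - 1 (so y'_i >= 0). Then sum y'_i = 7 - 3 = 4.
Stars and bars: C(4+3-1, 3-1) = C(6,2).

Final answer: C(6,2) = 15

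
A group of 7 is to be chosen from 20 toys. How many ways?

C(20,7) = 20!/(7! x 13!).

Final answer: \binom{20}{7} = 77520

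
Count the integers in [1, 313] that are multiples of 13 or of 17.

Multiples of 13: 24. Multiples of 17: 18. Of both (lcm=221): 1.
By inclusion-exclusion: 24 + 18 - 1.

Final answer: 41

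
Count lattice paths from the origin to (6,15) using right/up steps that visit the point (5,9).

Paths (0,0)->(5,9): C(14,9) = 2002.
Paths (5,9)->(6,15): C(7,6) = 7.
By multiplication principle: 2002 x 7.

Final answer: 14014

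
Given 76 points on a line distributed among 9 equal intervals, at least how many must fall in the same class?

By pigeonhole with 76 objects and 9 categories: ceiling(76/9).

Final answer: 9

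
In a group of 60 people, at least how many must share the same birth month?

There are 12 possible values for birth month. With 60 people and 12 categories, by pigeonhole: ceiling(60/12).

Final answer: 5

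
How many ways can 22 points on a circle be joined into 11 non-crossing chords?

The structures are counted by the Catalan number C_n. Here n = 22/2 = 11.
C_n = C(2n,n) - C(2n,n+1), so C_{11} = C(22,11) - C(22,12) = 705432 - 646646.

Final answer: C_{11} = 58786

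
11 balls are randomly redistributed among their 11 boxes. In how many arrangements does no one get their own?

Use the recurrence D(n) = (n-1)(D(n-1) + D(n-2)) with D(0)=1, D(1)=0.
D(2) = 1 x (0 + 1) = 1
D(3) = 2 x (1 + 0) = 2
D(4) = 3 x (2 + 1) = 9
D(5) = 4 x (9 + 2) = 44
D(6) = 5 x (44 + 9) = 265
D(7) = 6 x (265 + 44) = 1854
D(8) = 7 x (1854 + 265) = 14833
D(9) = 8 x (14833 + 1854) = 133496
D(10) = 9 x (133496 + 14833) = 1334961
D(11) = 10 x (D(10) + D(9)) = 10 x (1334961 + 133496)

Final answer: D(11) = 14684570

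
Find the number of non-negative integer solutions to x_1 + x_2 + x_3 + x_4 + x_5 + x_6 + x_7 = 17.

Stars and bars with 17 stars and 6 bars:
C(17+7-1, 7-1) = C(23,6).

Final answer: C(23,6) = 100947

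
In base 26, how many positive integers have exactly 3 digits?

In base 26, the leading digit has 25 choices (1..25); each of the remaining 2 digits has 26 choices.
Total: 25 x 26^2.

Final answer: 16900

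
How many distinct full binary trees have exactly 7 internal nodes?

This is a standard Catalan-number count: the answer is C_n. Here n = 7.
Using C_0 = 1 and C_(k+1) = C_k x 2(2k+1)/(k+2), build up term by term: C_1=1, C_2=2, C_3=5, C_4=14, C_5=42, C_6=132, C_7=429.

Final answer: C_{7} = 429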